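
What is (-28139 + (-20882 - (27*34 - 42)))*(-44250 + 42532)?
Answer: 85723046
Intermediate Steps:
(-28139 + (-20882 - (27*34 - 42)))*(-44250 + 42532) = (-28139 + (-20882 - (918 - 42)))*(-1718) = (-28139 + (-20882 - 1*876))*(-1718) = (-28139 + (-20882 - 876))*(-1718) = (-28139 - 21758)*(-1718) = -49897*(-1718) = 85723046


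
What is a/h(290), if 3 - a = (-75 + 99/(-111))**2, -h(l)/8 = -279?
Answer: -2626919/1018536 ≈ -2.5791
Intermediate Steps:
h(l) = 2232 (h(l) = -8*(-279) = 2232)
a = -7880757/1369 (a = 3 - (-75 + 99/(-111))**2 = 3 - (-75 + 99*(-1/111))**2 = 3 - (-75 - 33/37)**2 = 3 - (-2808/37)**2 = 3 - 1*7884864/1369 = 3 - 7884864/1369 = -7880757/1369 ≈ -5756.6)
a/h(290) = -7880757/1369/2232 = -7880757/1369*1/2232 = -2626919/1018536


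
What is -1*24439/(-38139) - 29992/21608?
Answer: -76973372/103013439 ≈ -0.74722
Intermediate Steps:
-1*24439/(-38139) - 29992/21608 = -24439*(-1/38139) - 29992*1/21608 = 24439/38139 - 3749/2701 = -76973372/103013439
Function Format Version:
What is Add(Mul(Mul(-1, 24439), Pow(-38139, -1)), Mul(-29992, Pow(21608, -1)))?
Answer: Rational(-76973372, 103013439) ≈ -0.74722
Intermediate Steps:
Add(Mul(Mul(-1, 24439), Pow(-38139, -1)), Mul(-29992, Pow(21608, -1))) = Add(Mul(-24439, Rational(-1, 38139)), Mul(-29992, Rational(1, 21608))) = Add(Rational(24439, 38139), Rational(-3749, 2701)) = Rational(-76973372, 103013439)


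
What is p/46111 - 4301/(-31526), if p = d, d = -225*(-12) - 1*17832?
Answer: -1949147/10165702 ≈ -0.19174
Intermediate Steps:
d = -15132 (d = 2700 - 17832 = -15132)
p = -15132
p/46111 - 4301/(-31526) = -15132/46111 - 4301/(-31526) = -15132*1/46111 - 4301*(-1/31526) = -1164/3547 + 391/2866 = -1949147/10165702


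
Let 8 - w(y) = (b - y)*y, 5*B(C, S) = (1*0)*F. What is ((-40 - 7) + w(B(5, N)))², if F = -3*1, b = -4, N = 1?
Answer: 1521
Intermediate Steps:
F = -3
B(C, S) = 0 (B(C, S) = ((1*0)*(-3))/5 = (0*(-3))/5 = (⅕)*0 = 0)
w(y) = 8 - y*(-4 - y) (w(y) = 8 - (-4 - y)*y = 8 - y*(-4 - y))
((-40 - 7) + w(B(5, N)))² = ((-40 - 7) + (8 + 0² + 4*0))² = (-47 + (8 + 0 + 0))² = (-47 + 8)² = (-39)² = 1521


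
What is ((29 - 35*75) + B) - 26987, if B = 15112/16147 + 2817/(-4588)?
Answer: -2191556856431/74082436 ≈ -29583.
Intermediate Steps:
B = 23847757/74082436 (B = 15112*(1/16147) + 2817*(-1/4588) = 15112/16147 - 2817/4588 = 23847757/74082436 ≈ 0.32191)
((29 - 35*75) + B) - 26987 = ((29 - 35*75) + 23847757/74082436) - 26987 = ((29 - 2625) + 23847757/74082436) - 26987 = (-2596 + 23847757/74082436) - 26987 = -192294156099/74082436 - 26987 = -2191556856431/74082436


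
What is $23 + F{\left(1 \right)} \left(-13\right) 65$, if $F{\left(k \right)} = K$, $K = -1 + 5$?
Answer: $-3357$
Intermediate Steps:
$K = 4$
$F{\left(k \right)} = 4$
$23 + F{\left(1 \right)} \left(-13\right) 65 = 23 + 4 \left(-13\right) 65 = 23 - 3380 = -3357$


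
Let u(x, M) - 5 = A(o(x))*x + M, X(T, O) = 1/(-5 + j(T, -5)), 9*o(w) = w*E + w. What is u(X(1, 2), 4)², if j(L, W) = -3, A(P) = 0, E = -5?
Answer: 81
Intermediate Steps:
o(w) = -4*w/9 (o(w) = (w*(-5) + w)/9 = (-5*w + w)/9 = (-4*w)/9 = -4*w/9)
X(T, O) = -⅛ (X(T, O) = 1/(-5 - 3) = 1/(-8) = -⅛)
u(x, M) = 5 + M (u(x, M) = 5 + (0*x + M) = 5 + (0 + M) = 5 + M)
u(X(1, 2), 4)² = (5 + 4)² = 9² = 81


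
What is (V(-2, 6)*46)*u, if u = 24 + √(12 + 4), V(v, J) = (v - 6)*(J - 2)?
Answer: -41216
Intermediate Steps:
V(v, J) = (-6 + v)*(-2 + J)
u = 28 (u = 24 + √16 = 24 + 4 = 28)
(V(-2, 6)*46)*u = ((12 - 6*6 - 2*(-2) + 6*(-2))*46)*28 = ((12 - 36 + 4 - 12)*46)*28 = -32*46*28 = -1472*28 = -41216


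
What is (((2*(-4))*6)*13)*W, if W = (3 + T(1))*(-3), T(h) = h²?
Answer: 7488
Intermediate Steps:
W = -12 (W = (3 + 1²)*(-3) = (3 + 1)*(-3) = 4*(-3) = -12)
(((2*(-4))*6)*13)*W = (((2*(-4))*6)*13)*(-12) = (-8*6*13)*(-12) = -48*13*(-12) = -624*(-12) = 7488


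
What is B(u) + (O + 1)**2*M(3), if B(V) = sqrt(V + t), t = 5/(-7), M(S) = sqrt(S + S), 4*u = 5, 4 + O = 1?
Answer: 4*sqrt(6) + sqrt(105)/14 ≈ 10.530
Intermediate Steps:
O = -3 (O = -4 + 1 = -3)
u = 5/4 (u = (1/4)*5 = 5/4 ≈ 1.2500)
M(S) = sqrt(2)*sqrt(S) (M(S) = sqrt(2*S) = sqrt(2)*sqrt(S))
t = -5/7 (t = 5*(-1/7) = -5/7 ≈ -0.71429)
B(V) = sqrt(-5/7 + V) (B(V) = sqrt(V - 5/7) = sqrt(-5/7 + V))
B(u) + (O + 1)**2*M(3) = sqrt(-35 + 49*(5/4))/7 + (-3 + 1)**2*(sqrt(2)*sqrt(3)) = sqrt(-35 + 245/4)/7 + (-2)**2*sqrt(6) = sqrt(105/4)/7 + 4*sqrt(6) = (sqrt(105)/2)/7 + 4*sqrt(6) = sqrt(105)/14 + 4*sqrt(6) = 4*sqrt(6) + sqrt(105)/14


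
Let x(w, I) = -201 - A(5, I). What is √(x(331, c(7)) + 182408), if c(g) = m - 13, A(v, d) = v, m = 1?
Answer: √182202 ≈ 426.85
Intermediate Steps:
c(g) = -12 (c(g) = 1 - 13 = -12)
x(w, I) = -206 (x(w, I) = -201 - 1*5 = -201 - 5 = -206)
√(x(331, c(7)) + 182408) = √(-206 + 182408) = √182202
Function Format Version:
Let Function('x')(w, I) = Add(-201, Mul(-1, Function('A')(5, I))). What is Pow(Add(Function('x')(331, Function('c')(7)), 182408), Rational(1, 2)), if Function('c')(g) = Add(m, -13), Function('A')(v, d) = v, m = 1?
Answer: Pow(182202, Rational(1, 2)) ≈ 426.85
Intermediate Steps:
Function('c')(g) = -12 (Function('c')(g) = Add(1, -13) = -12)
Function('x')(w, I) = -206 (Function('x')(w, I) = Add(-201, Mul(-1, 5)) = Add(-201, -5) = -206)
Pow(Add(Function('x')(331, Function('c')(7)), 182408), Rational(1, 2)) = Pow(Add(-206, 182408), Rational(1, 2)) = Pow(182202, Rational(1, 2))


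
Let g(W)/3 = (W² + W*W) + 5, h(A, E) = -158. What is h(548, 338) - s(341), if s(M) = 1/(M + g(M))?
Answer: -110290637/698042 ≈ -158.00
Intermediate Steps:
g(W) = 15 + 6*W² (g(W) = 3*((W² + W*W) + 5) = 3*((W² + W²) + 5) = 3*(2*W² + 5) = 3*(5 + 2*W²) = 15 + 6*W²)
s(M) = 1/(15 + M + 6*M²) (s(M) = 1/(M + (15 + 6*M²)) = 1/(15 + M + 6*M²))
h(548, 338) - s(341) = -158 - 1/(15 + 341 + 6*341²) = -158 - 1/(15 + 341 + 6*116281) = -158 - 1/(15 + 341 + 697686) = -158 - 1/698042 = -110290637/698042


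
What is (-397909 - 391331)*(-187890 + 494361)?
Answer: -241879172040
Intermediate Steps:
(-397909 - 391331)*(-187890 + 494361) = -789240*306471 = -241879172040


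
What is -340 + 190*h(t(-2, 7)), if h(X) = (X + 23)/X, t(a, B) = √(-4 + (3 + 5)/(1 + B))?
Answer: -150 - 4370*I*√3/3 ≈ -150.0 - 2523.0*I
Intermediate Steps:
t(a, B) = √(-4 + 8/(1 + B))
h(X) = (23 + X)/X
-340 + 190*h(t(-2, 7)) = -340 + 190*((23 + 2*√((1 - 1*7)/(1 + 7)))/((2*√((1 - 1*7)/(1 + 7))))) = -340 + 190*((23 + 2*√((1 - 7)/8))/((2*√((1 - 7)/8)))) = -340 + 190*((23 + 2*√((⅛)*(-6)))/((2*√((⅛)*(-6))))) = -340 + 190*((23 + 2*√(-¾))/((2*√(-¾)))) = -340 + 190*((23 + 2*(I*√3/2))/((2*(I*√3/2)))) = -340 + 190*((23 + I*√3)/((I*√3))) = -340 + 190*((-I*√3/3)*(23 + I*√3)) = -340 + 190*(-I*√3*(23 + I*√3)/3) = -340 - 190*I*√3*(23 + I*√3)/3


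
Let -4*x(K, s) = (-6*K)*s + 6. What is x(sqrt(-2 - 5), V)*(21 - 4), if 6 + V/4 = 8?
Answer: -51/2 + 204*I*sqrt(7) ≈ -25.5 + 539.73*I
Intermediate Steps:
V = 8 (V = -24 + 4*8 = -24 + 32 = 8)
x(K, s) = -3/2 + 3*K*s/2 (x(K, s) = -((-6*K)*s + 6)/4 = -(-6*K*s + 6)/4 = -(6 - 6*K*s)/4 = -3/2 + 3*K*s/2)
x(sqrt(-2 - 5), V)*(21 - 4) = (-3/2 + (3/2)*sqrt(-2 - 5)*8)*(21 - 4) = (-3/2 + (3/2)*sqrt(-7)*8)*17 = (-3/2 + (3/2)*(I*sqrt(7))*8)*17 = (-3/2 + 12*I*sqrt(7))*17 = -51/2 + 204*I*sqrt(7)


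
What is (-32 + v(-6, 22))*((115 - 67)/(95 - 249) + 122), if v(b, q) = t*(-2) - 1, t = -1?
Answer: -290470/77 ≈ -3772.3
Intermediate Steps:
v(b, q) = 1 (v(b, q) = -1*(-2) - 1 = 2 - 1 = 1)
(-32 + v(-6, 22))*((115 - 67)/(95 - 249) + 122) = (-32 + 1)*((115 - 67)/(95 - 249) + 122) = -31*(48/(-154) + 122) = -31*(48*(-1/154) + 122) = -31*(-24/77 + 122) = -31*9370/77 = -290470/77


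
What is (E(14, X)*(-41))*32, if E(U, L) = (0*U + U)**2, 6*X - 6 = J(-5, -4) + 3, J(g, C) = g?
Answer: -257152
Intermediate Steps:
X = 2/3 (X = 1 + (-5 + 3)/6 = 1 + (1/6)*(-2) = 1 - 1/3 = 2/3 ≈ 0.66667)
E(U, L) = U**2 (E(U, L) = (0 + U)**2 = U**2)
(E(14, X)*(-41))*32 = (14**2*(-41))*32 = (196*(-41))*32 = -8036*32 = -257152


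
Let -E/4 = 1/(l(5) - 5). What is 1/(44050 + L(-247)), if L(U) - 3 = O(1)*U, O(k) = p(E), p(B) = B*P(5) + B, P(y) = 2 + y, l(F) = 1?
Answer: 1/42077 ≈ 2.3766e-5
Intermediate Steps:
E = 1 (E = -4/(1 - 5) = -4/(-4) = -4*(-1/4) = 1)
p(B) = 8*B (p(B) = B*(2 + 5) + B = B*7 + B = 7*B + B = 8*B)
O(k) = 8 (O(k) = 8*1 = 8)
L(U) = 3 + 8*U
1/(44050 + L(-247)) = 1/(44050 + (3 + 8*(-247))) = 1/(44050 + (3 - 1976)) = 1/(44050 - 1973) = 1/42077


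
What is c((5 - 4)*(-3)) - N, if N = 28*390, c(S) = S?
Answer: -10923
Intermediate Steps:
N = 10920
c((5 - 4)*(-3)) - N = (5 - 4)*(-3) - 1*10920 = 1*(-3) - 10920 = -3 - 10920 = -10923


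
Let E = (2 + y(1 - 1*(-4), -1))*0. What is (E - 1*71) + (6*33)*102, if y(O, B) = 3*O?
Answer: 20125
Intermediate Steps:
E = 0 (E = (2 + 3*(1 - 1*(-4)))*0 = (2 + 3*(1 + 4))*0 = (2 + 3*5)*0 = (2 + 15)*0 = 17*0 = 0)
(E - 1*71) + (6*33)*102 = (0 - 1*71) + (6*33)*102 = (0 - 71) + 198*102 = -71 + 20196 = 20125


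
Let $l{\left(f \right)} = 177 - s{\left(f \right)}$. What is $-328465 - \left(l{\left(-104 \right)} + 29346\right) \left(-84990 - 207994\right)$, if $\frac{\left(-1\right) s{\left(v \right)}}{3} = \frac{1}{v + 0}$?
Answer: $\frac{112442586302}{13} \approx 8.6494 \cdot 10^{9}$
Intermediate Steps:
$s{\left(v \right)} = - \frac{3}{v}$ ($s{\left(v \right)} = - \frac{3}{v + 0} = - \frac{3}{v}$)
$l{\left(f \right)} = 177 + \frac{3}{f}$ ($l{\left(f \right)} = 177 - - \frac{3}{f} = 177 + \frac{3}{f}$)
$-328465 - \left(l{\left(-104 \right)} + 29346\right) \left(-84990 - 207994\right) = -328465 - \left(\left(177 + \frac{3}{-104}\right) + 29346\right) \left(-84990 - 207994\right) = -328465 - \left(\left(177 + 3 \left(- \frac{1}{104}\right)\right) + 29346\right) \left(-292984\right) = -328465 - \left(\left(177 - \frac{3}{104}\right) + 29346\right) \left(-292984\right) = -328465 - \left(\frac{18405}{104} + 29346\right) \left(-292984\right) = -328465 - \frac{3070389}{104} \left(-292984\right) = -328465 - - \frac{112446856347}{13} = -328465 + \frac{112446856347}{13} = \frac{112442586302}{13}$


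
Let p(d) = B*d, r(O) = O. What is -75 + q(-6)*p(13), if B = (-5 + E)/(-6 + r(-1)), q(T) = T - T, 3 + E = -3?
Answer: -75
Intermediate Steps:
E = -6 (E = -3 - 3 = -6)
q(T) = 0
B = 11/7 (B = (-5 - 6)/(-6 - 1) = -11/(-7) = -11*(-1/7) = 11/7 ≈ 1.5714)
p(d) = 11*d/7
-75 + q(-6)*p(13) = -75 + 0*((11/7)*13) = -75 + 0*(143/7) = -75 + 0 = -75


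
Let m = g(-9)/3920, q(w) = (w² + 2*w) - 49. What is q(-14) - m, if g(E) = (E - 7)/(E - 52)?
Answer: 1778454/14945 ≈ 119.00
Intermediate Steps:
g(E) = (-7 + E)/(-52 + E)
q(w) = -49 + w² + 2*w
m = 1/14945 (m = ((-7 - 9)/(-52 - 9))/3920 = (-16/(-61))*(1/3920) = -1/61*(-16)*(1/3920) = (16/61)*(1/3920) = 1/14945 ≈ 6.6912e-5)
q(-14) - m = (-49 + (-14)² + 2*(-14)) - 1*1/14945 = (-49 + 196 - 28) - 1/14945 = 119 - 1/14945 = 1778454/14945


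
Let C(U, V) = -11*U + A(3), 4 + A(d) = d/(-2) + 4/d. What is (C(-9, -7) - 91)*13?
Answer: 299/6 ≈ 49.833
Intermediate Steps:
A(d) = -4 + 4/d - d/2 (A(d) = -4 + (d/(-2) + 4/d) = -4 + (d*(-½) + 4/d) = -4 + (-d/2 + 4/d) = -4 + (4/d - d/2) = -4 + 4/d - d/2)
C(U, V) = -25/6 - 11*U (C(U, V) = -11*U + (-4 + 4/3 - ½*3) = -11*U + (-4 + 4*(⅓) - 3/2) = -11*U + (-4 + 4/3 - 3/2) = -11*U - 25/6 = -25/6 - 11*U)
(C(-9, -7) - 91)*13 = ((-25/6 - 11*(-9)) - 91)*13 = ((-25/6 + 99) - 91)*13 = (569/6 - 91)*13 = (23/6)*13 = 299/6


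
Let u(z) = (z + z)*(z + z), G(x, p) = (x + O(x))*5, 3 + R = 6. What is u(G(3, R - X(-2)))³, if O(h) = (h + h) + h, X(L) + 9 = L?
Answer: 2985984000000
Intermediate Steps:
R = 3 (R = -3 + 6 = 3)
X(L) = -9 + L
O(h) = 3*h (O(h) = 2*h + h = 3*h)
G(x, p) = 20*x (G(x, p) = (x + 3*x)*5 = (4*x)*5 = 20*x)
u(z) = 4*z² (u(z) = (2*z)*(2*z) = 4*z²)
u(G(3, R - X(-2)))³ = (4*(20*3)²)³ = (4*60²)³ = (4*3600)³ = 14400³ = 2985984000000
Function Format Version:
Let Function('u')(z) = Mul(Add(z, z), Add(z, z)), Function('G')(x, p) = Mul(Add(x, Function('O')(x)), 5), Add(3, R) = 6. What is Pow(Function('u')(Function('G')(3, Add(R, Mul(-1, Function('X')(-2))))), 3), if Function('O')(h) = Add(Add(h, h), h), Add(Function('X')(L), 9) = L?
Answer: 2985984000000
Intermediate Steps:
R = 3 (R = Add(-3, 6) = 3)
Function('X')(L) = Add(-9, L)
Function('O')(h) = Mul(3, h) (Function('O')(h) = Add(Mul(2, h), h) = Mul(3, h))
Function('G')(x, p) = Mul(20, x) (Function('G')(x, p) = Mul(Add(x, Mul(3, x)), 5) = Mul(Mul(4, x), 5) = Mul(20, x))
Function('u')(z) = Mul(4, Pow(z, 2)) (Function('u')(z) = Mul(Mul(2, z), Mul(2, z)) = Mul(4, Pow(z, 2)))
Pow(Function('u')(Function('G')(3, Add(R, Mul(-1, Function('X')(-2))))), 3) = Pow(Mul(4, Pow(Mul(20, 3), 2)), 3) = Pow(Mul(4, Pow(60, 2)), 3) = Pow(Mul(4, 3600), 3) = Pow(14400, 3) = 2985984000000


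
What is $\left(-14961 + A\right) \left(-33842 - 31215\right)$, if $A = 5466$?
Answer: $617716215$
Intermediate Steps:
$\left(-14961 + A\right) \left(-33842 - 31215\right) = \left(-14961 + 5466\right) \left(-33842 - 31215\right) = \left(-9495\right) \left(-65057\right) = 617716215$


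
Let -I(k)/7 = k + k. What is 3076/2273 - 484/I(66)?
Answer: 89599/47733 ≈ 1.8771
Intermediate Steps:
I(k) = -14*k (I(k) = -7*(k + k) = -14*k)
3076/2273 - 484/I(66) = 3076/2273 - 484/((-14*66)) = 3076*(1/2273) - 484/(-924) = 3076/2273 - 484*(-1/924) = 3076/2273 + 11/21 = 89599/47733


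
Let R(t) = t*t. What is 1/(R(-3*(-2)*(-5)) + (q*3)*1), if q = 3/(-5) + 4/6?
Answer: 5/4501 ≈ 0.0011109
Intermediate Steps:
q = 1/15 (q = 3*(-⅕) + 4*(⅙) = -⅗ + ⅔ = 1/15 ≈ 0.066667)
R(t) = t²
1/(R(-3*(-2)*(-5)) + (q*3)*1) = 1/((-3*(-2)*(-5))² + ((1/15)*3)*1) = 1/((6*(-5))² + (⅕)*1) = 1/((-30)² + ⅕) = 1/(900 + ⅕) = 1/(4501/5) = 5/4501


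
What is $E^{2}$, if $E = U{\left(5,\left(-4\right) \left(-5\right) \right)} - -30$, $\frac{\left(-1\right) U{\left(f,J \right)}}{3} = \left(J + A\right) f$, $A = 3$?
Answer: $99225$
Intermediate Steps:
$U{\left(f,J \right)} = - 3 f \left(3 + J\right)$ ($U{\left(f,J \right)} = - 3 \left(J + 3\right) f = - 3 \left(3 + J\right) f = - 3 f \left(3 + J\right)$)
$E = -315$ ($E = \left(-3\right) 5 \left(3 - -20\right) - -30 = \left(-3\right) 5 \left(3 + 20\right) + 30 = \left(-3\right) 5 \cdot 23 + 30 = -345 + 30 = -315$)
$E^{2} = \left(-315\right)^{2} = 99225$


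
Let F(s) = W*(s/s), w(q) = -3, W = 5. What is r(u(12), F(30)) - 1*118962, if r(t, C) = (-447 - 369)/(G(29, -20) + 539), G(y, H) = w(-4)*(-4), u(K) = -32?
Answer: -65548878/551 ≈ -1.1896e+5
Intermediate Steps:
G(y, H) = 12 (G(y, H) = -3*(-4) = 12)
F(s) = 5 (F(s) = 5*(s/s) = 5*1 = 5)
r(t, C) = -816/551 (r(t, C) = (-447 - 369)/(12 + 539) = -816/551)
r(u(12), F(30)) - 1*118962 = -816/551 - 1*118962 = -816/551 - 118962 = -65548878/551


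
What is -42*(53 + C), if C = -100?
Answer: 1974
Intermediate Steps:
-42*(53 + C) = -42*(53 - 100) = -42*(-47) = 1974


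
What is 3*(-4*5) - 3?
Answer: -63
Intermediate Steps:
3*(-4*5) - 3 = 3*(-20) - 3 = -60 - 3 = -63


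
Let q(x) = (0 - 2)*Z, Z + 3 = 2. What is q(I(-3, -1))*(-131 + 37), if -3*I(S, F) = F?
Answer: -188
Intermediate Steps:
Z = -1 (Z = -3 + 2 = -1)
I(S, F) = -F/3
q(x) = 2 (q(x) = (0 - 2)*(-1) = -2*(-1) = 2)
q(I(-3, -1))*(-131 + 37) = 2*(-131 + 37) = 2*(-94) = -188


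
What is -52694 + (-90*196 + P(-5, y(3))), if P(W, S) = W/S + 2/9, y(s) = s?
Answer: -633019/9 ≈ -70336.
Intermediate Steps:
P(W, S) = 2/9 + W/S (P(W, S) = W/S + 2*(⅑) = W/S + 2/9 = 2/9 + W/S)
-52694 + (-90*196 + P(-5, y(3))) = -52694 + (-90*196 + (2/9 - 5/3)) = -52694 + (-17640 + (2/9 - 5*⅓)) = -52694 + (-17640 + (2/9 - 5/3)) = -52694 + (-17640 - 13/9) = -52694 - 158773/9 = -633019/9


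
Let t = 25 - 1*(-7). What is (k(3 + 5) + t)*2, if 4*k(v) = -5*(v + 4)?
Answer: 34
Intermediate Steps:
k(v) = -5 - 5*v/4 (k(v) = (-5*(v + 4))/4 = (-5*(4 + v))/4 = (-20 - 5*v)/4 = -5 - 5*v/4)
t = 32 (t = 25 + 7 = 32)
(k(3 + 5) + t)*2 = ((-5 - 5*(3 + 5)/4) + 32)*2 = ((-5 - 5/4*8) + 32)*2 = ((-5 - 10) + 32)*2 = (-15 + 32)*2 = 17*2 = 34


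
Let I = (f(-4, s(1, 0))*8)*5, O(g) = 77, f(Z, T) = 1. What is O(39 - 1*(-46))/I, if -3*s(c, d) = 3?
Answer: 77/40 ≈ 1.9250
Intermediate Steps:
s(c, d) = -1 (s(c, d) = -⅓*3 = -1)
I = 40 (I = (1*8)*5 = 8*5 = 40)
O(39 - 1*(-46))/I = 77/40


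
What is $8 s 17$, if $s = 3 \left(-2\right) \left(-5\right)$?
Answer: $4080$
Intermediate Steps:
$s = 30$ ($s = \left(-6\right) \left(-5\right) = 30$)
$8 s 17 = 8 \cdot 30 \cdot 17 = 240 \cdot 17 = 4080$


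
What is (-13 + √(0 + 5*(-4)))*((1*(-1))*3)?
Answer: 39 - 6*I*√5 ≈ 39.0 - 13.416*I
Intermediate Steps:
(-13 + √(0 + 5*(-4)))*((1*(-1))*3) = (-13 + √(0 - 20))*(-1*3) = (-13 + √(-20))*(-3) = (-13 + 2*I*√5)*(-3) = 39 - 6*I*√5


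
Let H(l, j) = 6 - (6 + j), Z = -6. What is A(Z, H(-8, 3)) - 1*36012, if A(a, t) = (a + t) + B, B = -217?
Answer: -36238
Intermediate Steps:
H(l, j) = -j (H(l, j) = 6 + (-6 - j) = -j)
A(a, t) = -217 + a + t (A(a, t) = (a + t) - 217 = -217 + a + t)
A(Z, H(-8, 3)) - 1*36012 = (-217 - 6 - 1*3) - 1*36012 = (-217 - 6 - 3) - 36012 = -226 - 36012 = -36238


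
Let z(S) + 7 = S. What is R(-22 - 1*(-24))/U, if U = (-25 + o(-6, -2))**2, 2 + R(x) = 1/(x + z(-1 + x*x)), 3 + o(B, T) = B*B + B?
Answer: -5/8 ≈ -0.62500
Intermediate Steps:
o(B, T) = -3 + B + B**2 (o(B, T) = -3 + (B*B + B) = -3 + (B**2 + B) = -3 + (B + B**2) = -3 + B + B**2)
z(S) = -7 + S
R(x) = -2 + 1/(-8 + x + x**2) (R(x) = -2 + 1/(x + (-7 + (-1 + x*x))) = -2 + 1/(x + (-7 + (-1 + x**2))) = -2 + 1/(x + (-8 + x**2)) = -2 + 1/(-8 + x + x**2))
U = 4 (U = (-25 + (-3 - 6 + (-6)**2))**2 = (-25 + (-3 - 6 + 36))**2 = (-25 + 27)**2 = 2**2 = 4)
R(-22 - 1*(-24))/U = ((17 - 2*(-22 - 1*(-24)) - 2*(-22 - 1*(-24))**2)/(-8 + (-22 - 1*(-24)) + (-22 - 1*(-24))**2))/4 = ((17 - 2*(-22 + 24) - 2*(-22 + 24)**2)/(-8 + (-22 + 24) + (-22 + 24)**2))*(1/4) = ((17 - 2*2 - 2*2**2)/(-8 + 2 + 2**2))*(1/4) = ((17 - 4 - 2*4)/(-8 + 2 + 4))*(1/4) = ((17 - 4 - 8)/(-2))*(1/4) = -1/2*5*(1/4) = -5/2*1/4 = -5/8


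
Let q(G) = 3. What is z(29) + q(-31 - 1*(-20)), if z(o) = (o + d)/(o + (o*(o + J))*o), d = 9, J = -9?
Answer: 50585/16849 ≈ 3.0023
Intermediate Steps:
z(o) = (9 + o)/(o + o**2*(-9 + o)) (z(o) = (o + 9)/(o + (o*(o - 9))*o) = (9 + o)/(o + (o*(-9 + o))*o) = (9 + o)/(o + o**2*(-9 + o)))
z(29) + q(-31 - 1*(-20)) = (9 + 29)/(29*(1 + 29**2 - 9*29)) + 3 = (1/29)*38/(1 + 841 - 261) + 3 = (1/29)*38/581 + 3 = (1/29)*(1/581)*38 + 3 = 38/16849 + 3 = 50585/16849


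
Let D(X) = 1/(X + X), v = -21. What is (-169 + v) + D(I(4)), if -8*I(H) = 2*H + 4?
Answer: -571/3 ≈ -190.33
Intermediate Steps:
I(H) = -1/2 - H/4 (I(H) = -(2*H + 4)/8 = -(4 + 2*H)/8 = -1/2 - H/4)
D(X) = 1/(2*X)
(-169 + v) + D(I(4)) = (-169 - 21) + 1/(2*(-1/2 - 1/4*4)) = -190 + 1/(2*(-1/2 - 1)) = -190 + 1/(2*(-3/2)) = -190 + (1/2)*(-2/3) = -190 - 1/3 = -571/3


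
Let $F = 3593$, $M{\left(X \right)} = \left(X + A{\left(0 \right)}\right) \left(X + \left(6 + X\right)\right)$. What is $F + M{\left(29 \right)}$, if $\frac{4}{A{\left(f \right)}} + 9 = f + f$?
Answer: $\frac{48785}{9} \approx 5420.6$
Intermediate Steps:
$A{\left(f \right)} = \frac{4}{-9 + 2 f}$ ($A{\left(f \right)} = \frac{4}{-9 + \left(f + f\right)} = \frac{4}{-9 + 2 f}$)
$M{\left(X \right)} = \left(6 + 2 X\right) \left(- \frac{4}{9} + X\right)$ ($M{\left(X \right)} = \left(X + \frac{4}{-9 + 2 \cdot 0}\right) \left(X + \left(6 + X\right)\right) = \left(X + \frac{4}{-9 + 0}\right) \left(6 + 2 X\right) = \left(X + \frac{4}{-9}\right) \left(6 + 2 X\right) = \left(X + 4 \left(- \frac{1}{9}\right)\right) \left(6 + 2 X\right) = \left(X - \frac{4}{9}\right) \left(6 + 2 X\right) = \left(- \frac{4}{9} + X\right) \left(6 + 2 X\right) = \left(6 + 2 X\right) \left(- \frac{4}{9} + X\right)$)
$F + M{\left(29 \right)} = 3593 + \left(- \frac{8}{3} + 2 \cdot 29^{2} + \frac{46}{9} \cdot 29\right) = 3593 + \left(- \frac{8}{3} + 2 \cdot 841 + \frac{1334}{9}\right) = 3593 + \left(- \frac{8}{3} + 1682 + \frac{1334}{9}\right) = 3593 + \frac{16448}{9} = \frac{48785}{9}$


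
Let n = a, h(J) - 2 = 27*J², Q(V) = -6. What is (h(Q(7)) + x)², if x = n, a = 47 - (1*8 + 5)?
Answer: 1016064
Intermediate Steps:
h(J) = 2 + 27*J²
a = 34 (a = 47 - (8 + 5) = 47 - 1*13 = 47 - 13 = 34)
n = 34
x = 34
(h(Q(7)) + x)² = ((2 + 27*(-6)²) + 34)² = ((2 + 27*36) + 34)² = ((2 + 972) + 34)² = (974 + 34)² = 1008² = 1016064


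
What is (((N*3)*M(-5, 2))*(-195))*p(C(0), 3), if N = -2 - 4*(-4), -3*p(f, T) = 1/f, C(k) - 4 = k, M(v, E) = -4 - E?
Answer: -4095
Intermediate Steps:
C(k) = 4 + k
p(f, T) = -1/(3*f)
N = 14 (N = -2 + 16 = 14)
(((N*3)*M(-5, 2))*(-195))*p(C(0), 3) = (((14*3)*(-4 - 1*2))*(-195))*(-1/(3*(4 + 0))) = ((42*(-4 - 2))*(-195))*(-⅓/4) = ((42*(-6))*(-195))*(-⅓*¼) = -252*(-195)*(-1/12) = 49140*(-1/12) = -4095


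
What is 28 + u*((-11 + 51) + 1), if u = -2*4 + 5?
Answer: -95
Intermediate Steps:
u = -3 (u = -8 + 5 = -3)
28 + u*((-11 + 51) + 1) = 28 - 3*((-11 + 51) + 1) = 28 - 3*(40 + 1) = 28 - 3*41 = 28 - 123 = -95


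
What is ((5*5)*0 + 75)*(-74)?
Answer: -5550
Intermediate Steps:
((5*5)*0 + 75)*(-74) = (25*0 + 75)*(-74) = (0 + 75)*(-74) = 75*(-74) = -5550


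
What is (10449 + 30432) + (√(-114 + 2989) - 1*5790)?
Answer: 35091 + 5*√115 ≈ 35145.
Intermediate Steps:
(10449 + 30432) + (√(-114 + 2989) - 1*5790) = 40881 + (√2875 - 5790) = 40881 + (5*√115 - 5790) = 40881 + (-5790 + 5*√115) = 35091 + 5*√115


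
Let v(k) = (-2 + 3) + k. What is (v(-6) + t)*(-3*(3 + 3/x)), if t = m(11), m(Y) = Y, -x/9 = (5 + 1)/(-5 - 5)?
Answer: -64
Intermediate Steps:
x = 27/5 (x = -9*(5 + 1)/(-5 - 5) = -54/(-10) = -54*(-1)/10 = -9*(-⅗) = 27/5 ≈ 5.4000)
v(k) = 1 + k
t = 11
(v(-6) + t)*(-3*(3 + 3/x)) = ((1 - 6) + 11)*(-3*(3 + 3/(27/5))) = (-5 + 11)*(-3*(3 + 3*(5/27))) = 6*(-3*(3 + 5/9)) = 6*(-3*32/9) = 6*(-32/3) = -64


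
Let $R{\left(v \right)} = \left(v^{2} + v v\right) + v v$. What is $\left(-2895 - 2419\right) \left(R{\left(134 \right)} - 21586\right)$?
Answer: $-171546548$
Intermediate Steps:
$R{\left(v \right)} = 3 v^{2}$ ($R{\left(v \right)} = \left(v^{2} + v^{2}\right) + v^{2} = 2 v^{2} + v^{2} = 3 v^{2}$)
$\left(-2895 - 2419\right) \left(R{\left(134 \right)} - 21586\right) = \left(-2895 - 2419\right) \left(3 \cdot 134^{2} - 21586\right) = - 5314 \left(3 \cdot 17956 - 21586\right) = - 5314 \left(53868 - 21586\right) = \left(-5314\right) 32282 = -171546548$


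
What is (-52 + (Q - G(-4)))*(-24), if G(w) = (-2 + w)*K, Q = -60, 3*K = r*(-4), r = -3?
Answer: 2112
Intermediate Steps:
K = 4 (K = (-3*(-4))/3 = (⅓)*12 = 4)
G(w) = -8 + 4*w (G(w) = (-2 + w)*4 = -8 + 4*w)
(-52 + (Q - G(-4)))*(-24) = (-52 + (-60 - (-8 + 4*(-4))))*(-24) = (-52 + (-60 - (-8 - 16)))*(-24) = (-52 + (-60 - 1*(-24)))*(-24) = (-52 + (-60 + 24))*(-24) = (-52 - 36)*(-24) = -88*(-24) = 2112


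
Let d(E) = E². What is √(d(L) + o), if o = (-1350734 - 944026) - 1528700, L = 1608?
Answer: 2*I*√309449 ≈ 1112.6*I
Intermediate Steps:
o = -3823460 (o = -2294760 - 1528700 = -3823460)
√(d(L) + o) = √(1608² - 3823460) = √(2585664 - 3823460) = √(-1237796) = 2*I*√309449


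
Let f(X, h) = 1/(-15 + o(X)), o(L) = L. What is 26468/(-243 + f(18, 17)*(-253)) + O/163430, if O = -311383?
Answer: -6641386913/80244130 ≈ -82.765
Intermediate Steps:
f(X, h) = 1/(-15 + X)
26468/(-243 + f(18, 17)*(-253)) + O/163430 = 26468/(-243 - 253/(-15 + 18)) - 311383/163430 = 26468/(-243 - 253/3) - 311383*1/163430 = 26468/(-243 + (⅓)*(-253)) - 311383/163430 = 26468/(-243 - 253/3) - 311383/163430 = 26468/(-982/3) - 311383/163430 = 26468*(-3/982) - 311383/163430 = -39702/491 - 311383/163430 = -6641386913/80244130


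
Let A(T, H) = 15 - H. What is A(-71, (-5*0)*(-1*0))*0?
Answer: 0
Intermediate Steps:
A(-71, (-5*0)*(-1*0))*0 = (15 - (-5*0)*(-1*0))*0 = (15 - 0*0)*0 = (15 - 1*0)*0 = (15 + 0)*0 = 15*0 = 0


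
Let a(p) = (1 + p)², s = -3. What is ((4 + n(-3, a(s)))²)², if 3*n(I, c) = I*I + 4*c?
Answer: 1874161/81 ≈ 23138.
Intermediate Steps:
n(I, c) = I²/3 + 4*c/3 (n(I, c) = (I*I + 4*c)/3 = (I² + 4*c)/3 = I²/3 + 4*c/3)
((4 + n(-3, a(s)))²)² = ((4 + ((⅓)*(-3)² + 4*(1 - 3)²/3))²)² = ((4 + ((⅓)*9 + (4/3)*(-2)²))²)² = ((4 + (3 + (4/3)*4))²)² = ((4 + (3 + 16/3))²)² = ((4 + 25/3)²)² = ((37/3)²)² = (1369/9)² = 1874161/81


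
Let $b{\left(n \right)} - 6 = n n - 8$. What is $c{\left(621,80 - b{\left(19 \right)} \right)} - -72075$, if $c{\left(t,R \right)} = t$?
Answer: $72696$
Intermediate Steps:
$b{\left(n \right)} = -2 + n^{2}$ ($b{\left(n \right)} = 6 + \left(n n - 8\right) = 6 + \left(n^{2} - 8\right) = 6 + \left(-8 + n^{2}\right) = -2 + n^{2}$)
$c{\left(621,80 - b{\left(19 \right)} \right)} - -72075 = 621 - -72075 = 621 + 72075 = 72696$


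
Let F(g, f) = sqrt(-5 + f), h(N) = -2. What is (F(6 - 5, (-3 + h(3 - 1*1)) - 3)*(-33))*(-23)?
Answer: 759*I*sqrt(13) ≈ 2736.6*I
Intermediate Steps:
(F(6 - 5, (-3 + h(3 - 1*1)) - 3)*(-33))*(-23) = (sqrt(-5 + ((-3 - 2) - 3))*(-33))*(-23) = (sqrt(-5 + (-5 - 3))*(-33))*(-23) = (sqrt(-5 - 8)*(-33))*(-23) = (sqrt(-13)*(-33))*(-23) = ((I*sqrt(13))*(-33))*(-23) = -33*I*sqrt(13)*(-23) = 759*I*sqrt(13)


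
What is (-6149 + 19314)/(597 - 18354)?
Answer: -13165/17757 ≈ -0.74140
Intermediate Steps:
(-6149 + 19314)/(597 - 18354) = 13165/(-17757) = 13165*(-1/17757) = -13165/17757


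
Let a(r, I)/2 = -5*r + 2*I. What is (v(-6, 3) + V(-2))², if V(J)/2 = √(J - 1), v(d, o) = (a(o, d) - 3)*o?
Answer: 29229 - 684*I*√3 ≈ 29229.0 - 1184.7*I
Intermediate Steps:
a(r, I) = -10*r + 4*I (a(r, I) = 2*(-5*r + 2*I) = -10*r + 4*I)
v(d, o) = o*(-3 - 10*o + 4*d) (v(d, o) = ((-10*o + 4*d) - 3)*o = (-3 - 10*o + 4*d)*o = o*(-3 - 10*o + 4*d))
V(J) = 2*√(-1 + J) (V(J) = 2*√(J - 1) = 2*√(-1 + J))
(v(-6, 3) + V(-2))² = (3*(-3 - 10*3 + 4*(-6)) + 2*√(-1 - 2))² = (3*(-3 - 30 - 24) + 2*√(-3))² = (3*(-57) + 2*(I*√3))² = (-171 + 2*I*√3)²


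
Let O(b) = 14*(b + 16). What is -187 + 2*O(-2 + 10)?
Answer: 485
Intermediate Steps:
O(b) = 224 + 14*b (O(b) = 14*(16 + b) = 224 + 14*b)
-187 + 2*O(-2 + 10) = -187 + 2*(224 + 14*(-2 + 10)) = -187 + 2*(224 + 14*8) = -187 + 2*(224 + 112) = -187 + 2*336 = -187 + 672 = 485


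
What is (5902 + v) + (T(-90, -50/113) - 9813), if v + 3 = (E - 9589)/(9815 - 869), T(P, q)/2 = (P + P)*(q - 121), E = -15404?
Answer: 4470696211/112322 ≈ 39803.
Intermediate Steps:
T(P, q) = 4*P*(-121 + q) (T(P, q) = 2*((P + P)*(q - 121)) = 2*((2*P)*(-121 + q)) = 2*(2*P*(-121 + q)) = 4*P*(-121 + q))
v = -5759/994 (v = -3 + (-15404 - 9589)/(9815 - 869) = -3 - 24993/8946 = -3 - 24993*1/8946 = -3 - 2777/994 = -5759/994 ≈ -5.7938)
(5902 + v) + (T(-90, -50/113) - 9813) = (5902 - 5759/994) + (4*(-90)*(-121 - 50/113) - 9813) = 5860829/994 + (4*(-90)*(-121 - 50*1/113) - 9813) = 5860829/994 + (4*(-90)*(-121 - 50/113) - 9813) = 5860829/994 + (4*(-90)*(-13723/113) - 9813) = 5860829/994 + (4940280/113 - 9813) = 5860829/994 + 3831411/113 = 4470696211/112322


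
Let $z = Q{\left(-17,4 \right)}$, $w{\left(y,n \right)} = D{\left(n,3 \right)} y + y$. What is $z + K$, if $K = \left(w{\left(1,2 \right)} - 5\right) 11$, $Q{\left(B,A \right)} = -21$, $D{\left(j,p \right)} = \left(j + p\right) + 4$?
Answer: $34$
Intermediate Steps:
$D{\left(j,p \right)} = 4 + j + p$
$w{\left(y,n \right)} = y + y \left(7 + n\right)$ ($w{\left(y,n \right)} = \left(4 + n + 3\right) y + y = \left(7 + n\right) y + y = y \left(7 + n\right) + y = y + y \left(7 + n\right)$)
$z = -21$
$K = 55$ ($K = \left(1 \left(8 + 2\right) - 5\right) 11 = \left(1 \cdot 10 - 5\right) 11 = \left(10 - 5\right) 11 = 5 \cdot 11 = 55$)
$z + K = -21 + 55 = 34$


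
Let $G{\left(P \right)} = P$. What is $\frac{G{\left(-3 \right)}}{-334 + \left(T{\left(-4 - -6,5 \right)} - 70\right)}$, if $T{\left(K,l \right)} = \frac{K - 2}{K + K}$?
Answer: $\frac{3}{404} \approx 0.0074257$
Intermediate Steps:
$T{\left(K,l \right)} = \frac{-2 + K}{2 K}$
$\frac{G{\left(-3 \right)}}{-334 + \left(T{\left(-4 - -6,5 \right)} - 70\right)} = - \frac{3}{-334 - \left(70 - \frac{-2 - -2}{2 \left(-4 - -6\right)}\right)} = - \frac{3}{-334 - \left(70 - \frac{-2 + \left(-4 + 6\right)}{2 \left(-4 + 6\right)}\right)} = - \frac{3}{-334 - \left(70 - \frac{-2 + 2}{2 \cdot 2}\right)} = - \frac{3}{-334 - \left(70 - 0\right)} = - \frac{3}{-334 + \left(0 - 70\right)} = - \frac{3}{-334 - 70} = - \frac{3}{-404} = \left(-3\right) \left(- \frac{1}{404}\right) = \frac{3}{404}$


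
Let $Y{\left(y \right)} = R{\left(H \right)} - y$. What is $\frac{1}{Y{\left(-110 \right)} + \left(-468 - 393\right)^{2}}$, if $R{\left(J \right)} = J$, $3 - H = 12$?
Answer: $\frac{1}{741422} \approx 1.3488 \cdot 10^{-6}$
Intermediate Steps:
$H = -9$ ($H = 3 - 12 = -9$)
$Y{\left(y \right)} = -9 - y$
$\frac{1}{Y{\left(-110 \right)} + \left(-468 - 393\right)^{2}} = \frac{1}{\left(-9 - -110\right) + \left(-468 - 393\right)^{2}} = \frac{1}{\left(-9 + 110\right) + \left(-861\right)^{2}} = \frac{1}{101 + 741321} = \frac{1}{741422}$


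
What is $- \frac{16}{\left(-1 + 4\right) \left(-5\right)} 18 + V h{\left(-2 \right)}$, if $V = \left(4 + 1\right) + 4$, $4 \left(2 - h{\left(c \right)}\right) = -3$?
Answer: $\frac{879}{20} \approx 43.95$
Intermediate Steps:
$h{\left(c \right)} = \frac{11}{4}$ ($h{\left(c \right)} = 2 - - \frac{3}{4} = 2 + \frac{3}{4} = \frac{11}{4}$)
$V = 9$ ($V = 5 + 4 = 9$)
$- \frac{16}{\left(-1 + 4\right) \left(-5\right)} 18 + V h{\left(-2 \right)} = - \frac{16}{\left(-1 + 4\right) \left(-5\right)} 18 + 9 \cdot \frac{11}{4} = - \frac{16}{3 \left(-5\right)} 18 + \frac{99}{4} = - \frac{16}{-15} \cdot 18 + \frac{99}{4} = \left(-16\right) \left(- \frac{1}{15}\right) 18 + \frac{99}{4} = \frac{16}{15} \cdot 18 + \frac{99}{4} = \frac{96}{5} + \frac{99}{4} = \frac{879}{20}$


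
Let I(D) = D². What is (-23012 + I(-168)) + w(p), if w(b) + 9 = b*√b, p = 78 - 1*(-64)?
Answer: 5203 + 142*√142 ≈ 6895.1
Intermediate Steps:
p = 142 (p = 78 + 64 = 142)
w(b) = -9 + b^(3/2) (w(b) = -9 + b*√b = -9 + b^(3/2))
(-23012 + I(-168)) + w(p) = (-23012 + (-168)²) + (-9 + 142^(3/2)) = (-23012 + 28224) + (-9 + 142*√142) = 5212 + (-9 + 142*√142) = 5203 + 142*√142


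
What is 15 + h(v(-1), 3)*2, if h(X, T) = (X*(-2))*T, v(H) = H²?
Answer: 3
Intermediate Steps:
h(X, T) = -2*T*X (h(X, T) = (-2*X)*T = -2*T*X)
15 + h(v(-1), 3)*2 = 15 - 2*3*(-1)²*2 = 15 - 2*3*1*2 = 15 - 6*2 = 15 - 12 = 3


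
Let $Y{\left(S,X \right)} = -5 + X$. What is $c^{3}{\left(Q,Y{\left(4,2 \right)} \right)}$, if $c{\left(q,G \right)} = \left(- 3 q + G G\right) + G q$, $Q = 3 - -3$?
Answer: $-19683$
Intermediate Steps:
$Q = 6$ ($Q = 3 + 3 = 6$)
$c{\left(q,G \right)} = G^{2} - 3 q + G q$ ($c{\left(q,G \right)} = \left(- 3 q + G^{2}\right) + G q = \left(G^{2} - 3 q\right) + G q = G^{2} - 3 q + G q$)
$c^{3}{\left(Q,Y{\left(4,2 \right)} \right)} = \left(\left(-5 + 2\right)^{2} - 18 + \left(-5 + 2\right) 6\right)^{3} = \left(\left(-3\right)^{2} - 18 - 18\right)^{3} = \left(9 - 18 - 18\right)^{3} = \left(-27\right)^{3} = -19683$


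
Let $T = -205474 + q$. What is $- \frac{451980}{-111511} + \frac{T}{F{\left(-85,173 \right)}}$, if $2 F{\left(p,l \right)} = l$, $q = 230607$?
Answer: $\frac{5683404466}{19291403} \approx 294.61$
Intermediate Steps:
$F{\left(p,l \right)} = \frac{l}{2}$
$T = 25133$ ($T = -205474 + 230607 = 25133$)
$- \frac{451980}{-111511} + \frac{T}{F{\left(-85,173 \right)}} = - \frac{451980}{-111511} + \frac{25133}{\frac{1}{2} \cdot 173} = \left(-451980\right) \left(- \frac{1}{111511}\right) + \frac{25133}{\frac{173}{2}} = \frac{451980}{111511} + 25133 \cdot \frac{2}{173} = \frac{451980}{111511} + \frac{50266}{173} = \frac{5683404466}{19291403}$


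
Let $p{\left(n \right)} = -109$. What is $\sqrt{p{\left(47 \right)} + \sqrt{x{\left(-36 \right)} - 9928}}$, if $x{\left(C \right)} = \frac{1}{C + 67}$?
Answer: $\frac{\sqrt{-104749 + 31 i \sqrt{9540777}}}{31} \approx 4.3976 + 11.329 i$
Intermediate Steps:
$x{\left(C \right)} = \frac{1}{67 + C}$
$\sqrt{p{\left(47 \right)} + \sqrt{x{\left(-36 \right)} - 9928}} = \sqrt{-109 + \sqrt{\frac{1}{67 - 36} - 9928}} = \sqrt{-109 + \sqrt{\frac{1}{31} - 9928}} = \sqrt{-109 + \sqrt{- \frac{307767}{31}}} = \sqrt{-109 + \frac{i \sqrt{9540777}}{31}}$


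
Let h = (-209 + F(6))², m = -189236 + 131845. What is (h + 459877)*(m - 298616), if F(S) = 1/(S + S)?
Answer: -8604373174453/48 ≈ -1.7926e+11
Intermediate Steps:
F(S) = 1/(2*S)
m = -57391
h = 6285049/144 (h = (-209 + (½)/6)² = (-209 + (½)*(⅙))² = (-209 + 1/12)² = (-2507/12)² = 6285049/144 ≈ 43646.)
(h + 459877)*(m - 298616) = (6285049/144 + 459877)*(-57391 - 298616) = (72507337/144)*(-356007) = -8604373174453/48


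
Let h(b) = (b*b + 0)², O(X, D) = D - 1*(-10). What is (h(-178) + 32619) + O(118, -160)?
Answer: 1003908325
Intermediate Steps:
O(X, D) = 10 + D (O(X, D) = D + 10 = 10 + D)
h(b) = b⁴ (h(b) = (b² + 0)² = (b²)² = b⁴)
(h(-178) + 32619) + O(118, -160) = ((-178)⁴ + 32619) + (10 - 160) = (1003875856 + 32619) - 150 = 1003908475 - 150 = 1003908325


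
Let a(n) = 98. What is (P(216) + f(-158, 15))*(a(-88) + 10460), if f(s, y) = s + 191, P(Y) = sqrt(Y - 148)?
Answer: 348414 + 21116*sqrt(17) ≈ 4.3548e+5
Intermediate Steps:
P(Y) = sqrt(-148 + Y)
f(s, y) = 191 + s
(P(216) + f(-158, 15))*(a(-88) + 10460) = (sqrt(-148 + 216) + (191 - 158))*(98 + 10460) = (sqrt(68) + 33)*10558 = (2*sqrt(17) + 33)*10558 = (33 + 2*sqrt(17))*10558 = 348414 + 21116*sqrt(17)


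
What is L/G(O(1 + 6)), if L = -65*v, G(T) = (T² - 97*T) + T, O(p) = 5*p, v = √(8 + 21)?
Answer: 13*√29/427 ≈ 0.16395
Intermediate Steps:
v = √29 ≈ 5.3852
G(T) = T² - 96*T
L = -65*√29 ≈ -350.04
L/G(O(1 + 6)) = (-65*√29)/(((5*(1 + 6))*(-96 + 5*(1 + 6)))) = (-65*√29)/(((5*7)*(-96 + 5*7))) = (-65*√29)/((35*(-96 + 35))) = (-65*√29)/((35*(-61))) = -65*√29/(-2135) = -65*√29*(-1/2135) = 13*√29/427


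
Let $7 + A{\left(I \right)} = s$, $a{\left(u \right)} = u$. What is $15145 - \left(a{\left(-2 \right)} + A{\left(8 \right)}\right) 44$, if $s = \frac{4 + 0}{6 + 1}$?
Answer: $\frac{108611}{7} \approx 15516.0$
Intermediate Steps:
$s = \frac{4}{7} \approx 0.57143$
$A{\left(I \right)} = - \frac{45}{7}$ ($A{\left(I \right)} = -7 + \frac{4}{7} = - \frac{45}{7}$)
$15145 - \left(a{\left(-2 \right)} + A{\left(8 \right)}\right) 44 = 15145 - \left(-2 - \frac{45}{7}\right) 44 = 15145 - \left(- \frac{59}{7}\right) 44 = 15145 - - \frac{2596}{7} = 15145 + \frac{2596}{7} = \frac{108611}{7}$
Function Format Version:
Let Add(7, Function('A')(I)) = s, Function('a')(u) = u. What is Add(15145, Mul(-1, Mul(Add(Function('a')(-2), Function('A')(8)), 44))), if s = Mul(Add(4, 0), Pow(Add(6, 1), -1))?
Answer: Rational(108611, 7) ≈ 15516.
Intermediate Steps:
s = Rational(4, 7) (s = Mul(4, Pow(7, -1)) = Mul(4, Rational(1, 7)) = Rational(4, 7) ≈ 0.57143)
Function('A')(I) = Rational(-45, 7) (Function('A')(I) = Add(-7, Rational(4, 7)) = Rational(-45, 7))
Add(15145, Mul(-1, Mul(Add(Function('a')(-2), Function('A')(8)), 44))) = Add(15145, Mul(-1, Mul(Add(-2, Rational(-45, 7)), 44))) = Add(15145, Mul(-1, Mul(Rational(-59, 7), 44))) = Add(15145, Mul(-1, Rational(-2596, 7))) = Add(15145, Rational(2596, 7)) = Rational(108611, 7)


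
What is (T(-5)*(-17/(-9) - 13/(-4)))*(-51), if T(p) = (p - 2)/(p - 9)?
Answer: -3145/24 ≈ -131.04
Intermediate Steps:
T(p) = (-2 + p)/(-9 + p)
(T(-5)*(-17/(-9) - 13/(-4)))*(-51) = (((-2 - 5)/(-9 - 5))*(-17/(-9) - 13/(-4)))*(-51) = ((-7/(-14))*(-17*(-1/9) - 13*(-1/4)))*(-51) = ((-1/14*(-7))*(17/9 + 13/4))*(-51) = ((1/2)*(185/36))*(-51) = (185/72)*(-51) = -3145/24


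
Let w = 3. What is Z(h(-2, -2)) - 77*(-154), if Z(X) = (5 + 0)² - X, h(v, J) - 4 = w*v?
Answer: 11885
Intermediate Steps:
h(v, J) = 4 + 3*v
Z(X) = 25 - X (Z(X) = 5² - X = 25 - X)
Z(h(-2, -2)) - 77*(-154) = (25 - (4 + 3*(-2))) - 77*(-154) = (25 - (4 - 6)) + 11858 = (25 - 1*(-2)) + 11858 = (25 + 2) + 11858 = 27 + 11858 = 11885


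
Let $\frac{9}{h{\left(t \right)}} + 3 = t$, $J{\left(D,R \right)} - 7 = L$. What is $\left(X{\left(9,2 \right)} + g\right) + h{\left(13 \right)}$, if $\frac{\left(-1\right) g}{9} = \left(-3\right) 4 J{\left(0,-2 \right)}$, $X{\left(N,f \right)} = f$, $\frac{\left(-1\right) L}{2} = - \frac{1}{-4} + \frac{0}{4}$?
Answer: $\frac{7049}{10} \approx 704.9$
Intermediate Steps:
$L = - \frac{1}{2}$ ($L = - 2 \left(- \frac{1}{-4} + \frac{0}{4}\right) = - 2 \left(\left(-1\right) \left(- \frac{1}{4}\right) + 0 \cdot \frac{1}{4}\right) = - 2 \left(\frac{1}{4} + 0\right) = \left(-2\right) \frac{1}{4} = - \frac{1}{2} \approx -0.5$)
$J{\left(D,R \right)} = \frac{13}{2}$ ($J{\left(D,R \right)} = 7 - \frac{1}{2} = \frac{13}{2}$)
$h{\left(t \right)} = \frac{9}{-3 + t}$
$g = 702$ ($g = - 9 \left(-3\right) 4 \cdot \frac{13}{2} = - 9 \left(\left(-12\right) \frac{13}{2}\right) = \left(-9\right) \left(-78\right) = 702$)
$\left(X{\left(9,2 \right)} + g\right) + h{\left(13 \right)} = \left(2 + 702\right) + \frac{9}{-3 + 13} = 704 + \frac{9}{10} = \frac{7049}{10}$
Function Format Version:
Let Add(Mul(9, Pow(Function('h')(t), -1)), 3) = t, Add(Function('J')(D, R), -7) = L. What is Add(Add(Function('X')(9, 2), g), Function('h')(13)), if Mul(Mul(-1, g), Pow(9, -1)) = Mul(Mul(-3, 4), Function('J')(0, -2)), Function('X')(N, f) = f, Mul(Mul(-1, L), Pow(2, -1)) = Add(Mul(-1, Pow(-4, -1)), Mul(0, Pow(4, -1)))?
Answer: Rational(7049, 10) ≈ 704.90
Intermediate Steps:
L = Rational(-1, 2) (L = Mul(-2, Add(Mul(-1, Pow(-4, -1)), Mul(0, Pow(4, -1)))) = Mul(-2, Add(Mul(-1, Rational(-1, 4)), Mul(0, Rational(1, 4)))) = Mul(-2, Add(Rational(1, 4), 0)) = Mul(-2, Rational(1, 4)) = Rational(-1, 2) ≈ -0.50000)
Function('J')(D, R) = Rational(13, 2) (Function('J')(D, R) = Add(7, Rational(-1, 2)) = Rational(13, 2))
Function('h')(t) = Mul(9, Pow(Add(-3, t), -1))
g = 702 (g = Mul(-9, Mul(Mul(-3, 4), Rational(13, 2))) = Mul(-9, Mul(-12, Rational(13, 2))) = Mul(-9, -78) = 702)
Add(Add(Function('X')(9, 2), g), Function('h')(13)) = Add(Add(2, 702), Mul(9, Pow(Add(-3, 13), -1))) = Add(704, Mul(9, Pow(10, -1))) = Add(704, Mul(9, Rational(1, 10))) = Add(704, Rational(9, 10)) = Rational(7049, 10)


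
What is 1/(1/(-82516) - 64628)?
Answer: -82516/5332844049 ≈ -1.5473e-5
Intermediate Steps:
1/(1/(-82516) - 64628) = 1/(-1/82516 - 64628) = 1/(-5332844049/82516) = -82516/5332844049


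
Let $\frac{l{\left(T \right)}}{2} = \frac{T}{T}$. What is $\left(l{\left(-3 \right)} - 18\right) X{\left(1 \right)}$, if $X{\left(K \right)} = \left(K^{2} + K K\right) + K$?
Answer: $-48$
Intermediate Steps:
$l{\left(T \right)} = 2$ ($l{\left(T \right)} = 2 \frac{T}{T} = 2 \cdot 1 = 2$)
$X{\left(K \right)} = K + 2 K^{2}$ ($X{\left(K \right)} = \left(K^{2} + K^{2}\right) + K = 2 K^{2} + K = K + 2 K^{2}$)
$\left(l{\left(-3 \right)} - 18\right) X{\left(1 \right)} = \left(2 - 18\right) 1 \left(1 + 2 \cdot 1\right) = \left(2 - 18\right) 1 \left(1 + 2\right) = \left(2 - 18\right) 1 \cdot 3 = \left(-16\right) 3 = -48$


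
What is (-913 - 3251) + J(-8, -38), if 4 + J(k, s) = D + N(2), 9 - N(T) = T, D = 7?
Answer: -4154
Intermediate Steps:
N(T) = 9 - T
J(k, s) = 10 (J(k, s) = -4 + (7 + (9 - 1*2)) = -4 + (7 + (9 - 2)) = -4 + (7 + 7) = -4 + 14 = 10)
(-913 - 3251) + J(-8, -38) = (-913 - 3251) + 10 = -4164 + 10 = -4154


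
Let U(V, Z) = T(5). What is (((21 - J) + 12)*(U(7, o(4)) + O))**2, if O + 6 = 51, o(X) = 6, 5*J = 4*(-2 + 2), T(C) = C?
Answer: 2722500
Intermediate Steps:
J = 0 (J = (4*(-2 + 2))/5 = (4*0)/5 = (1/5)*0 = 0)
U(V, Z) = 5
O = 45 (O = -6 + 51 = 45)
(((21 - J) + 12)*(U(7, o(4)) + O))**2 = (((21 - 1*0) + 12)*(5 + 45))**2 = (((21 + 0) + 12)*50)**2 = ((21 + 12)*50)**2 = (33*50)**2 = 1650**2 = 2722500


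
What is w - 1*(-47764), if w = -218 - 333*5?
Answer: 45881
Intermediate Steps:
w = -1883 (w = -218 - 1665 = -1883)
w - 1*(-47764) = -1883 - 1*(-47764) = -1883 + 47764 = 45881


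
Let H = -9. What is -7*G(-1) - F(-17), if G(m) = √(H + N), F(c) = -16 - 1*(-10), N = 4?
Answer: 6 - 7*I*√5 ≈ 6.0 - 15.652*I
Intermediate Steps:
F(c) = -6 (F(c) = -16 + 10 = -6)
G(m) = I*√5 (G(m) = √(-9 + 4) = √(-5) = I*√5)
-7*G(-1) - F(-17) = -7*I*√5 - 1*(-6) = -7*I*√5 + 6 = 6 - 7*I*√5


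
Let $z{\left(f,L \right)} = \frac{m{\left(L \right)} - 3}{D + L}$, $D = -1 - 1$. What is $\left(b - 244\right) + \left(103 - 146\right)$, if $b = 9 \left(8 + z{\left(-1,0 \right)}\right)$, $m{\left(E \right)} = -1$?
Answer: $-197$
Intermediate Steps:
$D = -2$ ($D = -1 - 1 = -2$)
$z{\left(f,L \right)} = - \frac{4}{-2 + L}$ ($z{\left(f,L \right)} = \frac{-1 - 3}{-2 + L} = - \frac{4}{-2 + L}$)
$b = 90$ ($b = 9 \left(8 - \frac{4}{-2 + 0}\right) = 9 \left(8 - \frac{4}{-2}\right) = 9 \left(8 - -2\right) = 9 \left(8 + 2\right) = 9 \cdot 10 = 90$)
$\left(b - 244\right) + \left(103 - 146\right) = \left(90 - 244\right) + \left(103 - 146\right) = -154 - 43 = -197$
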